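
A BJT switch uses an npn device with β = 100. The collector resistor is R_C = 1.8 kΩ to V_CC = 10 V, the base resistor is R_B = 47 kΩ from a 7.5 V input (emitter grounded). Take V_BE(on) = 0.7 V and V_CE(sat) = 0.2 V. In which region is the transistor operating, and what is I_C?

Assume active: I_B = (7.5 − 0.7)/47 = 0.145 mA, giving I_C = β·I_B = 14.5 mA.
But then V_CE = 10 − 14.5×1.8 = -16 V < V_CE(sat) = 0.2 V — impossible in the active region.
So the transistor is saturated. With V_CE = 0.2 V, I_C = (V_CC − 0.2)/R_C = 9.8/1.8 = 5.44 mA.
Check: β·I_B = 14.5 mA > I_C = 5.44 mA, confirming saturation.

saturation; I_C ≈ 5.4 mA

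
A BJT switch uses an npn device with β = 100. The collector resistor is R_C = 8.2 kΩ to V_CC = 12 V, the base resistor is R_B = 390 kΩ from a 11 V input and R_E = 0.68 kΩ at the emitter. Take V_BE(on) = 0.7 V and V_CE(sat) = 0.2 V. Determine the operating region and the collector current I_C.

Assume active: I_B = (11 − 0.7)/(390 + 101×0.68) = 0.0225 mA, I_C = β·I_B = 2.25 mA.
Then V_CE = 12 − 2.25×8.2 − 2.27×0.68 = -7.96 V < 0.2 V — the active assumption fails.
Re-solve with V_CE = 0.2 V. KCL at the emitter: V_E/R_E = (V_BB−0.7−V_E)/R_B + (V_CC−0.2−V_E)/R_C, giving V_E = 0.919 V.
I_C = (V_CC − 0.2 − V_E)/R_C = (11.8 − 0.919)/8.2 = 1.33 mA.
Check: I_B = (10.3 − 0.919)/390 = 0.0241 mA, and β·I_B = 2.41 mA > I_C, confirming saturation.

saturation; I_C ≈ 1.3 mA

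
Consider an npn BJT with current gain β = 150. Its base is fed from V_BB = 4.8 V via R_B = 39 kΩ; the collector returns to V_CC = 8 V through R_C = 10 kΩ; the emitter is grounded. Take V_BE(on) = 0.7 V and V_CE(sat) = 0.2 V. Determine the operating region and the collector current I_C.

saturation; I_C ≈ 0.78 mA

Assume active: I_B = (4.8 − 0.7)/39 = 0.105 mA, giving I_C = β·I_B = 15.8 mA.
But then V_CE = 8 − 15.8×10 = -150 V < V_CE(sat) = 0.2 V — impossible in the active region.
So the transistor is saturated. With V_CE = 0.2 V, I_C = (V_CC − 0.2)/R_C = 7.8/10 = 0.78 mA.
Check: β·I_B = 15.8 mA > I_C = 0.78 mA, confirming saturation.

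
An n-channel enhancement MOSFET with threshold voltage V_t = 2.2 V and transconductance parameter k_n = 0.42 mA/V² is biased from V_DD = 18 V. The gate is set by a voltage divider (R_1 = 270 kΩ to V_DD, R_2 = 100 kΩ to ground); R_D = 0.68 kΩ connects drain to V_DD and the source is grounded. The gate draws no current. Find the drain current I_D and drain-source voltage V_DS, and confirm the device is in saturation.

I_D ≈ 1.5 mA, V_DS ≈ 17 V

V_G = V_DD·R_2/(R_1+R_2) = 18×100/370 = 4.86 V. With the source grounded, V_GS = V_G = 4.86 V.
Assume saturation: I_D = (k_n/2)(V_GS − V_t)² = (0.42/2)×(4.86 − 2.2)² = 0.21×2.66² = 1.49 mA.
V_DS = V_DD − I_D·R_D = 18 − 1.49×0.68 = 17 V.
Saturation requires V_DS ≥ V_GS − V_t = 2.66 V; 17 ≥ 2.66 ✓.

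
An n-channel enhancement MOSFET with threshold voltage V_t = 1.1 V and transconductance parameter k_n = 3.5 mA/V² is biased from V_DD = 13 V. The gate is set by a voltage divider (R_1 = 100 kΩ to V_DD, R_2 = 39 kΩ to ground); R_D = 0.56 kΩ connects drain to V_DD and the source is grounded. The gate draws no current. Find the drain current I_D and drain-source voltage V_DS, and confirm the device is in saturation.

I_D ≈ 11 mA, V_DS ≈ 6.6 V

V_G = V_DD·R_2/(R_1+R_2) = 13×39/139 = 3.65 V. With the source grounded, V_GS = V_G = 3.65 V.
Assume saturation: I_D = (k_n/2)(V_GS − V_t)² = (3.5/2)×(3.65 − 1.1)² = 1.75×2.55² = 11.4 mA.
V_DS = V_DD − I_D·R_D = 13 − 11.4×0.56 = 6.64 V.
Saturation requires V_DS ≥ V_GS − V_t = 2.55 V; 6.64 ≥ 2.55 ✓.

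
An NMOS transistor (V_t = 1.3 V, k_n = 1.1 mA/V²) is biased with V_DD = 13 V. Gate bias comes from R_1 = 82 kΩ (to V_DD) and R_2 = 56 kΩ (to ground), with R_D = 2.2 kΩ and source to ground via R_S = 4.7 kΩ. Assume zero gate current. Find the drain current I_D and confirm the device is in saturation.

V_G = V_DD·R_2/(R_1+R_2) = 13×56/138 = 5.28 V.
Assume saturation: I_D = (k_n/2)(V_GS − V_t)² with V_GS = V_G − I_D·R_S = 5.28 − 4.7·I_D.
Substituting gives 12.1·I_D² − 21.6·I_D + 8.69 = 0, with roots I_D = 0.62 or 1.15 mA.
The root I_D = 1.15 mA gives V_GS = -0.149 V ≤ V_t, so take I_D = 0.62 mA.
Then V_GS = 2.36 V and V_DS = V_DD − I_D(R_D+R_S) = 13 − 0.62×6.9 = 8.72 V.
Saturation requires V_DS ≥ V_GS − V_t = 1.06 V; 8.72 ≥ 1.06 ✓.

I_D ≈ 0.62 mA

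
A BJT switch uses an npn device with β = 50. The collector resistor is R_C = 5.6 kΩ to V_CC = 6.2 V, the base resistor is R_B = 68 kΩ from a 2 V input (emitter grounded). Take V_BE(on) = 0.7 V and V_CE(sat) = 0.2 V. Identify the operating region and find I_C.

active; I_C ≈ 0.96 mA

Assume active. Base-emitter loop: I_B = (V_BB − V_BE)/R_B = (2 − 0.7)/68 = 0.0191 mA.
I_C = β·I_B = 50×0.0191 = 0.956 mA.
V_CE = V_CC − I_C·R_C = 6.2 − 0.956×5.6 = 0.847 V > V_CE(sat), so the active-region assumption holds.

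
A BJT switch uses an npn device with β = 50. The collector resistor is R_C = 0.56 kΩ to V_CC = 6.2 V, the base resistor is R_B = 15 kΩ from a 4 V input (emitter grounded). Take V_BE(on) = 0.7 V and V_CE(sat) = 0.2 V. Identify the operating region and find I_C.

Assume active: I_B = (4 − 0.7)/15 = 0.22 mA, giving I_C = β·I_B = 11 mA.
But then V_CE = 6.2 − 11×0.56 = 0.04 V < V_CE(sat) = 0.2 V — impossible in the active region.
So the transistor is saturated. With V_CE = 0.2 V, I_C = (V_CC − 0.2)/R_C = 6/0.56 = 10.7 mA.
Check: β·I_B = 11 mA > I_C = 10.7 mA, confirming saturation.

saturation; I_C ≈ 11 mA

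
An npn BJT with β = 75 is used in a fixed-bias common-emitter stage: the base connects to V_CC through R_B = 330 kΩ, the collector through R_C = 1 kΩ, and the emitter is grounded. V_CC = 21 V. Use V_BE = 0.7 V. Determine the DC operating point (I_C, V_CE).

Base loop: V_CC = I_B·R_B + V_BE, so I_B = (21 − 0.7)/330 kΩ = 0.0615 mA.
In the active region I_C = β·I_B = 75 × 0.0615 = 4.61 mA.
Collector loop: V_CE = V_CC − I_C·R_C = 21 − 4.61×1 = 16.4 V.
Since V_CE = 16.4 V > V_CE(sat) ≈ 0.2 V, the transistor is in the active region as assumed.

I_C ≈ 4.6 mA, V_CE ≈ 16 V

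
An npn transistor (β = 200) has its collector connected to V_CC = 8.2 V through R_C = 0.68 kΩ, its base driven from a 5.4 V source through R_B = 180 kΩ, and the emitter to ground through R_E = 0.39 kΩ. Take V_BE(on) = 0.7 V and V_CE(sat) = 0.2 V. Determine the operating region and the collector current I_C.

active; I_C ≈ 3.6 mA

Assume active. Base-emitter loop: I_B = (V_BB − V_BE)/(R_B + (β+1)R_E) = (5.4 − 0.7)/(180 + 201×0.39) = 0.0182 mA.
I_C = β·I_B = 200×0.0182 = 3.64 mA.
V_CE = V_CC − I_C·R_C − I_E·R_E = 8.2 − 3.64×0.68 − 3.66×0.39 = 4.3 V > V_CE(sat), so the active-region assumption holds.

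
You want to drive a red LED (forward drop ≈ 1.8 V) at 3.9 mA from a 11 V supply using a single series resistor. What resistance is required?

The resistor drops V_S − V_D = 11 − 1.8 = 9.2 V at 3.9 mA.
R = 9.2 V / 3.9 mA = 2.36 kΩ.

R ≈ 2.4 kΩ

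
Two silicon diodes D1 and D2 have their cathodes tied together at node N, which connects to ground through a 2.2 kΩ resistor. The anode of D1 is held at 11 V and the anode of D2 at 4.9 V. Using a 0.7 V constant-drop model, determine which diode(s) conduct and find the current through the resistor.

Only D1 conducts; I_R ≈ 4.7 mA

Assume both conduct. Then node N would need to be at both 11−0.7 = 10.3 V and 4.9−0.7 = 4.2 V, which is impossible.
Assume only D1 conducts: V_N = 11 − 0.7 = 10.3 V, so I_R = 10.3/2.2 = 4.68 mA.
Check D2: its anode-to-cathode voltage is 4.9 − 10.3 = -5.4 V < 0.7 V, so it is off. The assumption is consistent.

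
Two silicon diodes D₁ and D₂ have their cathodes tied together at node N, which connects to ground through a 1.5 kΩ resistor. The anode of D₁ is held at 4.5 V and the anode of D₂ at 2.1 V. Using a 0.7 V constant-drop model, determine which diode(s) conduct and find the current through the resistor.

Only D₁ conducts; I_R ≈ 2.5 mA

Assume both conduct. Then node N would need to be at both 4.5−0.7 = 3.8 V and 2.1−0.7 = 1.4 V, which is impossible.
Assume only D₁ conducts: V_N = 4.5 − 0.7 = 3.8 V, so I_R = 3.8/1.5 = 2.53 mA.
Check D₂: its anode-to-cathode voltage is 2.1 − 3.8 = -1.7 V < 0.7 V, so it is off. The assumption is consistent.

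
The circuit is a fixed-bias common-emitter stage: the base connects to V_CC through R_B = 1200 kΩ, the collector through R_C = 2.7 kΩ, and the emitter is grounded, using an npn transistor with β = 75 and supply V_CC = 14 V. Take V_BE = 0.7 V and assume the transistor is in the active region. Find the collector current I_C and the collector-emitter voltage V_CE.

Base loop: V_CC = I_B·R_B + V_BE, so I_B = (14 − 0.7)/1200 kΩ = 0.0111 mA.
In the active region I_C = β·I_B = 75 × 0.0111 = 0.831 mA.
Collector loop: V_CE = V_CC − I_C·R_C = 14 − 0.831×2.7 = 11.8 V.
Since V_CE = 11.8 V > V_CE(sat) ≈ 0.2 V, the transistor is in the active region as assumed.

I_C ≈ 0.83 mA, V_CE ≈ 12 V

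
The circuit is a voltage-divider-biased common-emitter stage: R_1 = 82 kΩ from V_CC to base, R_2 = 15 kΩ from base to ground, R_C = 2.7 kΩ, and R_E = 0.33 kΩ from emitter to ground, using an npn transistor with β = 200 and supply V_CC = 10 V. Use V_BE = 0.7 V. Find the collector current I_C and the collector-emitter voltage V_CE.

Thevenize the base divider: V_Th = V_CC·R_2/(R_1+R_2) = 10×15/97 = 1.55 V, R_Th = R_1‖R_2 = 12.7 kΩ.
Base-emitter loop: V_Th = I_B·R_Th + V_BE + (β+1)I_B·R_E, so I_B = (1.55 − 0.7) / (12.7 + 201×0.33) = 0.0107 mA.
I_C = β·I_B = 200×0.0107 = 2.14 mA, and I_E = (β+1)I_B = 2.15 mA.
V_CE = V_CC − I_C·R_C − I_E·R_E = 10 − 2.14×2.7 − 2.15×0.33 = 3.5 V.
V_CE = 3.5 V > 0.2 V confirms active-region operation.

I_C ≈ 2.1 mA, V_CE ≈ 3.5 V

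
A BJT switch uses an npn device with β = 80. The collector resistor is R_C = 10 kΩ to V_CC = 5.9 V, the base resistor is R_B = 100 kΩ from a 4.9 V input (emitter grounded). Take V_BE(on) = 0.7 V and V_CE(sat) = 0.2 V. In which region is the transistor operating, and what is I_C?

Assume active: I_B = (4.9 − 0.7)/100 = 0.042 mA, giving I_C = β·I_B = 3.36 mA.
But then V_CE = 5.9 − 3.36×10 = -27.7 V < V_CE(sat) = 0.2 V — impossible in the active region.
So the transistor is saturated. With V_CE = 0.2 V, I_C = (V_CC − 0.2)/R_C = 5.7/10 = 0.57 mA.
Check: β·I_B = 3.36 mA > I_C = 0.57 mA, confirming saturation.

saturation; I_C ≈ 0.57 mA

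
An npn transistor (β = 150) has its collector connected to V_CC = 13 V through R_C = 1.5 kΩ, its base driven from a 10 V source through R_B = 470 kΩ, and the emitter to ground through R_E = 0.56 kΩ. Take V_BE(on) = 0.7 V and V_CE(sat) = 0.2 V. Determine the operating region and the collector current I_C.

active; I_C ≈ 2.5 mA

Assume active. Base-emitter loop: I_B = (V_BB − V_BE)/(R_B + (β+1)R_E) = (10 − 0.7)/(470 + 151×0.56) = 0.0168 mA.
I_C = β·I_B = 150×0.0168 = 2.52 mA.
V_CE = V_CC − I_C·R_C − I_E·R_E = 13 − 2.52×1.5 − 2.53×0.56 = 7.81 V > V_CE(sat), so the active-region assumption holds.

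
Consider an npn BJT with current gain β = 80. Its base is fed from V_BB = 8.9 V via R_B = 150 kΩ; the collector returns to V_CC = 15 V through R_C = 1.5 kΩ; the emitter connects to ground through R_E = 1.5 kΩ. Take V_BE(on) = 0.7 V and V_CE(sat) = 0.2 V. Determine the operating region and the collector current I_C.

active; I_C ≈ 2.4 mA

Assume active. Base-emitter loop: I_B = (V_BB − V_BE)/(R_B + (β+1)R_E) = (8.9 − 0.7)/(150 + 81×1.5) = 0.0302 mA.
I_C = β·I_B = 80×0.0302 = 2.42 mA.
V_CE = V_CC − I_C·R_C − I_E·R_E = 15 − 2.42×1.5 − 2.45×1.5 = 7.71 V > V_CE(sat), so the active-region assumption holds.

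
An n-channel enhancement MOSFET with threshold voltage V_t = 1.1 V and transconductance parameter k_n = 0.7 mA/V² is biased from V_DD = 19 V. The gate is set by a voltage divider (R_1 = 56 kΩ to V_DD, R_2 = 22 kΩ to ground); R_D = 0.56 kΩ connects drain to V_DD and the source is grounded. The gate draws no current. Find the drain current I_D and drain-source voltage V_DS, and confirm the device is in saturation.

I_D ≈ 6.3 mA, V_DS ≈ 15 V

V_G = V_DD·R_2/(R_1+R_2) = 19×22/78 = 5.36 V. With the source grounded, V_GS = V_G = 5.36 V.
Assume saturation: I_D = (k_n/2)(V_GS − V_t)² = (0.7/2)×(5.36 − 1.1)² = 0.35×4.26² = 6.35 mA.
V_DS = V_DD − I_D·R_D = 19 − 6.35×0.56 = 15.4 V.
Saturation requires V_DS ≥ V_GS − V_t = 4.26 V; 15.4 ≥ 4.26 ✓.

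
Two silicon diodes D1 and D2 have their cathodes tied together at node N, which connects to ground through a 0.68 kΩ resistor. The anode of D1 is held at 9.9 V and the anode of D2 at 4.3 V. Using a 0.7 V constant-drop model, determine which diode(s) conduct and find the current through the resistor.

Assume both conduct. Then node N would need to be at both 9.9−0.7 = 9.2 V and 4.3−0.7 = 3.6 V, which is impossible.
Assume only D1 conducts: V_N = 9.9 − 0.7 = 9.2 V, so I_R = 9.2/0.68 = 13.5 mA.
Check D2: its anode-to-cathode voltage is 4.3 − 9.2 = -4.9 V < 0.7 V, so it is off. The assumption is consistent.

Only D1 conducts; I_R ≈ 14 mA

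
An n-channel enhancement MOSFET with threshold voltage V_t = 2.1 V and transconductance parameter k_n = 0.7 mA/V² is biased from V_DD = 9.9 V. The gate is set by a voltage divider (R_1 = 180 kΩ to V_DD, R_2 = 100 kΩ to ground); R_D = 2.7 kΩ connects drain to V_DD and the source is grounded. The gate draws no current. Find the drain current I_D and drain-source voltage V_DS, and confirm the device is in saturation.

I_D ≈ 0.72 mA, V_DS ≈ 8 V

V_G = V_DD·R_2/(R_1+R_2) = 9.9×100/280 = 3.54 V. With the source grounded, V_GS = V_G = 3.54 V.
Assume saturation: I_D = (k_n/2)(V_GS − V_t)² = (0.7/2)×(3.54 − 2.1)² = 0.35×1.44² = 0.721 mA.
V_DS = V_DD − I_D·R_D = 9.9 − 0.721×2.7 = 7.95 V.
Saturation requires V_DS ≥ V_GS − V_t = 1.44 V; 7.95 ≥ 1.44 ✓.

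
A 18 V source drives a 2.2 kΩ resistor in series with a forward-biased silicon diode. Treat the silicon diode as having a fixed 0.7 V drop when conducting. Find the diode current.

KVL around the loop: 18 = V_D + I·R = 0.7 + I × 2.2 kΩ.
So I = (18 − 0.7) / 2.2 kΩ = 17.3 / 2.2 = 7.86 mA.

I ≈ 7.9 mA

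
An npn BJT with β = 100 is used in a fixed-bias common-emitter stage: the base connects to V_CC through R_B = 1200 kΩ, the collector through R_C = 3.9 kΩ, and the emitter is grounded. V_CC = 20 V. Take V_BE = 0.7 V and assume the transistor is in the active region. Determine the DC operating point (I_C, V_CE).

Base loop: V_CC = I_B·R_B + V_BE, so I_B = (20 − 0.7)/1200 kΩ = 0.0161 mA.
In the active region I_C = β·I_B = 100 × 0.0161 = 1.61 mA.
Collector loop: V_CE = V_CC − I_C·R_C = 20 − 1.61×3.9 = 13.7 V.
Since V_CE = 13.7 V > V_CE(sat) ≈ 0.2 V, the transistor is in the active region as assumed.

I_C ≈ 1.6 mA, V_CE ≈ 14 V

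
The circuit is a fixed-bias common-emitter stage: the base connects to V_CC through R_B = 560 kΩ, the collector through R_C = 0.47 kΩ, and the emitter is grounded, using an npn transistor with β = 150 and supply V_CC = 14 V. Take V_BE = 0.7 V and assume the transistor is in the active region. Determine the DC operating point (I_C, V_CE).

Base loop: V_CC = I_B·R_B + V_BE, so I_B = (14 − 0.7)/560 kΩ = 0.0238 mA.
In the active region I_C = β·I_B = 150 × 0.0238 = 3.56 mA.
Collector loop: V_CE = V_CC − I_C·R_C = 14 − 3.56×0.47 = 12.3 V.
Since V_CE = 12.3 V > V_CE(sat) ≈ 0.2 V, the transistor is in the active region as assumed.

I_C ≈ 3.6 mA, V_CE ≈ 12 V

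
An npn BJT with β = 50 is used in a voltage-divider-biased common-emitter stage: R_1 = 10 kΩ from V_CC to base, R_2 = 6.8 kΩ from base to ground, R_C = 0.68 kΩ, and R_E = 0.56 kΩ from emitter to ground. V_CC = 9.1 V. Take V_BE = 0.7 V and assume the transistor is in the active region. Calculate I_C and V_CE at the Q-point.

I_C ≈ 4.6 mA, V_CE ≈ 3.4 V

Thevenize the base divider: V_Th = V_CC·R_2/(R_1+R_2) = 9.1×6.8/16.8 = 3.68 V, R_Th = R_1‖R_2 = 4.05 kΩ.
Base-emitter loop: V_Th = I_B·R_Th + V_BE + (β+1)I_B·R_E, so I_B = (3.68 − 0.7) / (4.05 + 51×0.56) = 0.0915 mA.
I_C = β·I_B = 50×0.0915 = 4.57 mA, and I_E = (β+1)I_B = 4.67 mA.
V_CE = V_CC − I_C·R_C − I_E·R_E = 9.1 − 4.57×0.68 − 4.67×0.56 = 3.38 V.
V_CE = 3.38 V > 0.2 V confirms active-region operation.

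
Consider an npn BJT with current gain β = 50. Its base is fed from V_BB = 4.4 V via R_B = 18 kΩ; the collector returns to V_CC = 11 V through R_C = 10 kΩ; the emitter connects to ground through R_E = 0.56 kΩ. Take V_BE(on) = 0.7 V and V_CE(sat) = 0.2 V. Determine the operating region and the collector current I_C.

Assume active: I_B = (4.4 − 0.7)/(18 + 51×0.56) = 0.0795 mA, I_C = β·I_B = 3.97 mA.
Then V_CE = 11 − 3.97×10 − 4.05×0.56 = -31 V < 0.2 V — the active assumption fails.
Re-solve with V_CE = 0.2 V. KCL at the emitter: V_E/R_E = (V_BB−0.7−V_E)/R_B + (V_CC−0.2−V_E)/R_C, giving V_E = 0.662 V.
I_C = (V_CC − 0.2 − V_E)/R_C = (10.8 − 0.662)/10 = 1.01 mA.
Check: I_B = (3.7 − 0.662)/18 = 0.169 mA, and β·I_B = 8.44 mA > I_C, confirming saturation.

saturation; I_C ≈ 1 mA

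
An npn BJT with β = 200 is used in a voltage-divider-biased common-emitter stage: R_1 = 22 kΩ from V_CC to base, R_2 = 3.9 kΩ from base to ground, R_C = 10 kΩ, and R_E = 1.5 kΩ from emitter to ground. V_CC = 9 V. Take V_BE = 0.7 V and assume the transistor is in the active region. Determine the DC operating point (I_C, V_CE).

Thevenize the base divider: V_Th = V_CC·R_2/(R_1+R_2) = 9×3.9/25.9 = 1.36 V, R_Th = R_1‖R_2 = 3.31 kΩ.
Base-emitter loop: V_Th = I_B·R_Th + V_BE + (β+1)I_B·R_E, so I_B = (1.36 − 0.7) / (3.31 + 201×1.5) = 0.00215 mA.
I_C = β·I_B = 200×0.00215 = 0.43 mA, and I_E = (β+1)I_B = 0.432 mA.
V_CE = V_CC − I_C·R_C − I_E·R_E = 9 − 0.43×10 − 0.432×1.5 = 4.05 V.
V_CE = 4.05 V > 0.2 V confirms active-region operation.

I_C ≈ 0.43 mA, V_CE ≈ 4.1 V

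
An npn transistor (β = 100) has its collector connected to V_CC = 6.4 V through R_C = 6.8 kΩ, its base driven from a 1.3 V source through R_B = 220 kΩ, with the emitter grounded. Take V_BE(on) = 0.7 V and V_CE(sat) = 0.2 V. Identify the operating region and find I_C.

active; I_C ≈ 0.27 mA

Assume active. Base-emitter loop: I_B = (V_BB − V_BE)/R_B = (1.3 − 0.7)/220 = 0.00273 mA.
I_C = β·I_B = 100×0.00273 = 0.273 mA.
V_CE = V_CC − I_C·R_C = 6.4 − 0.273×6.8 = 4.55 V > V_CE(sat), so the active-region assumption holds.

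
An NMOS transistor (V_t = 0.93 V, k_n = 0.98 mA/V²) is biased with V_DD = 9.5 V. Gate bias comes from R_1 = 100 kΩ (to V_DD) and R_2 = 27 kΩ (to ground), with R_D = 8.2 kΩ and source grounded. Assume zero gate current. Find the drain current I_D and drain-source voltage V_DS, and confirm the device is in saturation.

I_D ≈ 0.58 mA, V_DS ≈ 4.7 V

V_G = V_DD·R_2/(R_1+R_2) = 9.5×27/127 = 2.02 V. With the source grounded, V_GS = V_G = 2.02 V.
Assume saturation: I_D = (k_n/2)(V_GS − V_t)² = (0.98/2)×(2.02 − 0.93)² = 0.49×1.09² = 0.582 mA.
V_DS = V_DD − I_D·R_D = 9.5 − 0.582×8.2 = 4.73 V.
Saturation requires V_DS ≥ V_GS − V_t = 1.09 V; 4.73 ≥ 1.09 ✓.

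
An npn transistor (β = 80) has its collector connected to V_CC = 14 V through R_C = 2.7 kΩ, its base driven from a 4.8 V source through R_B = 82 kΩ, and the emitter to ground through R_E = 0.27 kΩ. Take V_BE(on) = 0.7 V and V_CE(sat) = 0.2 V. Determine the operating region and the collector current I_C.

Assume active. Base-emitter loop: I_B = (V_BB − V_BE)/(R_B + (β+1)R_E) = (4.8 − 0.7)/(82 + 81×0.27) = 0.0395 mA.
I_C = β·I_B = 80×0.0395 = 3.16 mA.
V_CE = V_CC − I_C·R_C − I_E·R_E = 14 − 3.16×2.7 − 3.2×0.27 = 4.61 V > V_CE(sat), so the active-region assumption holds.

active; I_C ≈ 3.2 mA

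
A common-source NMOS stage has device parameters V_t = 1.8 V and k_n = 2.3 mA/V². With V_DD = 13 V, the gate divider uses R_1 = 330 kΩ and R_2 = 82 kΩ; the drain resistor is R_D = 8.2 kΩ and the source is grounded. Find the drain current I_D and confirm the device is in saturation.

I_D ≈ 0.71 mA

V_G = V_DD·R_2/(R_1+R_2) = 13×82/412 = 2.59 V. With the source grounded, V_GS = V_G = 2.59 V.
Assume saturation: I_D = (k_n/2)(V_GS − V_t)² = (2.3/2)×(2.59 − 1.8)² = 1.15×0.787² = 0.713 mA.
V_DS = V_DD − I_D·R_D = 13 − 0.713×8.2 = 7.15 V.
Saturation requires V_DS ≥ V_GS − V_t = 0.787 V; 7.15 ≥ 0.787 ✓.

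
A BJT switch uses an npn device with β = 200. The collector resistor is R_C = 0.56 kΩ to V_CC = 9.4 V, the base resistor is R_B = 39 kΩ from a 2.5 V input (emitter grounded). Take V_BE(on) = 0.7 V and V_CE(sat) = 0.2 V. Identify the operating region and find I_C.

active; I_C ≈ 9.2 mA

Assume active. Base-emitter loop: I_B = (V_BB − V_BE)/R_B = (2.5 − 0.7)/39 = 0.0462 mA.
I_C = β·I_B = 200×0.0462 = 9.23 mA.
V_CE = V_CC − I_C·R_C = 9.4 − 9.23×0.56 = 4.23 V > V_CE(sat), so the active-region assumption holds.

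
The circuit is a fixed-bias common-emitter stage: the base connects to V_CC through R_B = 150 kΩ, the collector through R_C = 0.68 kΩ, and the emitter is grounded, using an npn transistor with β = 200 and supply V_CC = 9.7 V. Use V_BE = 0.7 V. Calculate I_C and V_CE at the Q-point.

Base loop: V_CC = I_B·R_B + V_BE, so I_B = (9.7 − 0.7)/150 kΩ = 0.06 mA.
In the active region I_C = β·I_B = 200 × 0.06 = 12 mA.
Collector loop: V_CE = V_CC − I_C·R_C = 9.7 − 12×0.68 = 1.54 V.
Since V_CE = 1.54 V > V_CE(sat) ≈ 0.2 V, the transistor is in the active region as assumed.

I_C ≈ 12 mA, V_CE ≈ 1.5 V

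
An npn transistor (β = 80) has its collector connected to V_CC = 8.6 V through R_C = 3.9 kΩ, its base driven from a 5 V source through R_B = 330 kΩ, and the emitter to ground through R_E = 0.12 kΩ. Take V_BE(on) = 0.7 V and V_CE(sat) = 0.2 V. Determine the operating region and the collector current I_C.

active; I_C ≈ 1 mA

Assume active. Base-emitter loop: I_B = (V_BB − V_BE)/(R_B + (β+1)R_E) = (5 − 0.7)/(330 + 81×0.12) = 0.0127 mA.
I_C = β·I_B = 80×0.0127 = 1.01 mA.
V_CE = V_CC − I_C·R_C − I_E·R_E = 8.6 − 1.01×3.9 − 1.03×0.12 = 4.53 V > V_CE(sat), so the active-region assumption holds.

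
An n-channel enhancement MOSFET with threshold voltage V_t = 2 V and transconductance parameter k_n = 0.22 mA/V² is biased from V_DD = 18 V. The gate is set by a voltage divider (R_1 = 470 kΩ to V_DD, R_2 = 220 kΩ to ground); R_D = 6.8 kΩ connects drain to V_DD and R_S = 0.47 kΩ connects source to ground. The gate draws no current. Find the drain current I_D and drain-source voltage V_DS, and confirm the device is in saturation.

V_G = V_DD·R_2/(R_1+R_2) = 18×220/690 = 5.74 V.
Assume saturation: I_D = (k_n/2)(V_GS − V_t)² with V_GS = V_G − I_D·R_S = 5.74 − 0.47·I_D.
Substituting gives 0.0243·I_D² − 1.39·I_D + 1.54 = 0, with roots I_D = 1.13 or 55.9 mA.
The root I_D = 55.9 mA gives V_GS = -20.5 V ≤ V_t, so take I_D = 1.13 mA.
Then V_GS = 5.21 V and V_DS = V_DD − I_D(R_D+R_S) = 18 − 1.13×7.27 = 9.77 V.
Saturation requires V_DS ≥ V_GS − V_t = 3.21 V; 9.77 ≥ 3.21 ✓.

I_D ≈ 1.1 mA, V_DS ≈ 9.8 V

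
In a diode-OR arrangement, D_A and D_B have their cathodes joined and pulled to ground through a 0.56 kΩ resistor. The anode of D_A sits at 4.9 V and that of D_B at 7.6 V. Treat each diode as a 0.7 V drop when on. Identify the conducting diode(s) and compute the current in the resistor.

Assume both conduct. Then node N would need to be at both 4.9−0.7 = 4.2 V and 7.6−0.7 = 6.9 V, which is impossible.
Assume only D_B conducts: V_N = 7.6 − 0.7 = 6.9 V, so I_R = 6.9/0.56 = 12.3 mA.
Check D_A: its anode-to-cathode voltage is 4.9 − 6.9 = -2 V < 0.7 V, so it is off. The assumption is consistent.

Only D_B conducts; I_R ≈ 12 mA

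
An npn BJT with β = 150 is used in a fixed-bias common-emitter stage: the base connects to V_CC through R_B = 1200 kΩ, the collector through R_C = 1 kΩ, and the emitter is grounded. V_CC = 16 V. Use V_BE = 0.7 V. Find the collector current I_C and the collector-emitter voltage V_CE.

I_C ≈ 1.9 mA, V_CE ≈ 14 V

Base loop: V_CC = I_B·R_B + V_BE, so I_B = (16 − 0.7)/1200 kΩ = 0.0128 mA.
In the active region I_C = β·I_B = 150 × 0.0128 = 1.91 mA.
Collector loop: V_CE = V_CC − I_C·R_C = 16 − 1.91×1 = 14.1 V.
Since V_CE = 14.1 V > V_CE(sat) ≈ 0.2 V, the transistor is in the active region as assumed.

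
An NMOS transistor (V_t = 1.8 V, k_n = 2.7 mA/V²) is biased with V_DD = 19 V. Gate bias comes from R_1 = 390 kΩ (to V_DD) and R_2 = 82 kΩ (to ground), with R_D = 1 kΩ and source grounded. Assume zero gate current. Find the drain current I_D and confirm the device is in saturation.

V_G = V_DD·R_2/(R_1+R_2) = 19×82/472 = 3.3 V. With the source grounded, V_GS = V_G = 3.3 V.
Assume saturation: I_D = (k_n/2)(V_GS − V_t)² = (2.7/2)×(3.3 − 1.8)² = 1.35×1.5² = 3.04 mA.
V_DS = V_DD − I_D·R_D = 19 − 3.04×1 = 16 V.
Saturation requires V_DS ≥ V_GS − V_t = 1.5 V; 16 ≥ 1.5 ✓.

I_D ≈ 3 mA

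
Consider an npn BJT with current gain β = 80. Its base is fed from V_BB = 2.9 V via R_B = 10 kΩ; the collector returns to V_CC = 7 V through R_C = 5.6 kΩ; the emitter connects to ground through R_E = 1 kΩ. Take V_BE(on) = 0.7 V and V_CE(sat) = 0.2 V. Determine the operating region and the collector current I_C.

Assume active: I_B = (2.9 − 0.7)/(10 + 81×1) = 0.0242 mA, I_C = β·I_B = 1.93 mA.
Then V_CE = 7 − 1.93×5.6 − 1.96×1 = -5.79 V < 0.2 V — the active assumption fails.
Re-solve with V_CE = 0.2 V. KCL at the emitter: V_E/R_E = (V_BB−0.7−V_E)/R_B + (V_CC−0.2−V_E)/R_C, giving V_E = 1.12 V.
I_C = (V_CC − 0.2 − V_E)/R_C = (6.8 − 1.12)/5.6 = 1.01 mA.
Check: I_B = (2.2 − 1.12)/10 = 0.108 mA, and β·I_B = 8.63 mA > I_C, confirming saturation.

saturation; I_C ≈ 1 mA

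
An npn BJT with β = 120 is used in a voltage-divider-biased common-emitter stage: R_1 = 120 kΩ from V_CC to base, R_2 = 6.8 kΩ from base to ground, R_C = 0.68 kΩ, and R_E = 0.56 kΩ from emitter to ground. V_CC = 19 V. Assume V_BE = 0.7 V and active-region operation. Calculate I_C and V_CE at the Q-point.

I_C ≈ 0.52 mA, V_CE ≈ 18 V

Thevenize the base divider: V_Th = V_CC·R_2/(R_1+R_2) = 19×6.8/127 = 1.02 V, R_Th = R_1‖R_2 = 6.44 kΩ.
Base-emitter loop: V_Th = I_B·R_Th + V_BE + (β+1)I_B·R_E, so I_B = (1.02 − 0.7) / (6.44 + 121×0.56) = 0.0043 mA.
I_C = β·I_B = 120×0.0043 = 0.516 mA, and I_E = (β+1)I_B = 0.52 mA.
V_CE = V_CC − I_C·R_C − I_E·R_E = 19 − 0.516×0.68 − 0.52×0.56 = 18.4 V.
V_CE = 18.4 V > 0.2 V confirms active-region operation.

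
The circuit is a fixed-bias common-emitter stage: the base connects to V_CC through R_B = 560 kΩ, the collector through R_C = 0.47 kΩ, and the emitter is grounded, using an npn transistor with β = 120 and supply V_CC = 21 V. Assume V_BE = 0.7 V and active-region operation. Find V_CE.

V_CE ≈ 19 V

Base loop: V_CC = I_B·R_B + V_BE, so I_B = (21 − 0.7)/560 kΩ = 0.0363 mA.
In the active region I_C = β·I_B = 120 × 0.0363 = 4.35 mA.
Collector loop: V_CE = V_CC − I_C·R_C = 21 − 4.35×0.47 = 19 V.
Since V_CE = 19 V > V_CE(sat) ≈ 0.2 V, the transistor is in the active region as assumed.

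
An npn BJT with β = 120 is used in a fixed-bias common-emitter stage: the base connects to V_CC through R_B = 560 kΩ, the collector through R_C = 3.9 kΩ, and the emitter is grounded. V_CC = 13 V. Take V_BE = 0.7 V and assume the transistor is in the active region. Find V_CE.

V_CE ≈ 2.7 V

Base loop: V_CC = I_B·R_B + V_BE, so I_B = (13 − 0.7)/560 kΩ = 0.022 mA.
In the active region I_C = β·I_B = 120 × 0.022 = 2.64 mA.
Collector loop: V_CE = V_CC − I_C·R_C = 13 − 2.64×3.9 = 2.72 V.
Since V_CE = 2.72 V > V_CE(sat) ≈ 0.2 V, the transistor is in the active region as assumed.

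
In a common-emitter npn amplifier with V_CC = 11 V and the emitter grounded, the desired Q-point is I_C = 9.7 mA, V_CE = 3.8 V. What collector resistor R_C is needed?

R_C ≈ 0.74 kΩ

Collector loop: V_CC = I_C·R_C + V_CE.
R_C = (V_CC − V_CE)/I_C = (11 − 3.8)/9.7 = 0.742 kΩ.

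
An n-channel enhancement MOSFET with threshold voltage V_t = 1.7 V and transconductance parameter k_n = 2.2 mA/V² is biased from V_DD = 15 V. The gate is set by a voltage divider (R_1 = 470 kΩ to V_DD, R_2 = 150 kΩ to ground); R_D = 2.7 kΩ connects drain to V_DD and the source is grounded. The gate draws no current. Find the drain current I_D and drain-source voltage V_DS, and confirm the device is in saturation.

V_G = V_DD·R_2/(R_1+R_2) = 15×150/620 = 3.63 V. With the source grounded, V_GS = V_G = 3.63 V.
Assume saturation: I_D = (k_n/2)(V_GS − V_t)² = (2.2/2)×(3.63 − 1.7)² = 1.1×1.93² = 4.09 mA.
V_DS = V_DD − I_D·R_D = 15 − 4.09×2.7 = 3.95 V.
Saturation requires V_DS ≥ V_GS − V_t = 1.93 V; 3.95 ≥ 1.93 ✓.

I_D ≈ 4.1 mA, V_DS ≈ 3.9 V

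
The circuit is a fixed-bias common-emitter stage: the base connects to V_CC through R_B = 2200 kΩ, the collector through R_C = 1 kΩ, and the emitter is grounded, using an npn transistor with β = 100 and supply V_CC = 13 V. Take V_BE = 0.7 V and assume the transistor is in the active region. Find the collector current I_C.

Base loop: V_CC = I_B·R_B + V_BE, so I_B = (13 − 0.7)/2200 kΩ = 0.00559 mA.
In the active region I_C = β·I_B = 100 × 0.00559 = 0.559 mA.
Collector loop: V_CE = V_CC − I_C·R_C = 13 − 0.559×1 = 12.4 V.
Since V_CE = 12.4 V > V_CE(sat) ≈ 0.2 V, the transistor is in the active region as assumed.

I_C ≈ 0.56 mA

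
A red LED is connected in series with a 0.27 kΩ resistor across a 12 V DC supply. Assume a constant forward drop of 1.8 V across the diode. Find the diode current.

KVL around the loop: 12 = V_D + I·R = 1.8 + I × 0.27 kΩ.
So I = (12 − 1.8) / 0.27 kΩ = 10.2 / 0.27 = 37.8 mA.

I ≈ 38 mA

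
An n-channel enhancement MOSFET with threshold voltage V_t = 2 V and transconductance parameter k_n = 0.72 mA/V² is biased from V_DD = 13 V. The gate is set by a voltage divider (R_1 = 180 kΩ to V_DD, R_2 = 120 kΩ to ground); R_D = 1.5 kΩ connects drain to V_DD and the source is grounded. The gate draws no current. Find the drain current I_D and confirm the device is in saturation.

I_D ≈ 3.7 mA

V_G = V_DD·R_2/(R_1+R_2) = 13×120/300 = 5.2 V. With the source grounded, V_GS = V_G = 5.2 V.
Assume saturation: I_D = (k_n/2)(V_GS − V_t)² = (0.72/2)×(5.2 − 2)² = 0.36×3.2² = 3.69 mA.
V_DS = V_DD − I_D·R_D = 13 − 3.69×1.5 = 7.47 V.
Saturation requires V_DS ≥ V_GS − V_t = 3.2 V; 7.47 ≥ 3.2 ✓.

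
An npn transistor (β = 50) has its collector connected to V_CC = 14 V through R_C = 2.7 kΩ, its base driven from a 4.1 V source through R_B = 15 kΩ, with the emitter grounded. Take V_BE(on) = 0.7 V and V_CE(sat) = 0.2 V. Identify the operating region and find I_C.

saturation; I_C ≈ 5.1 mA

Assume active: I_B = (4.1 − 0.7)/15 = 0.227 mA, giving I_C = β·I_B = 11.3 mA.
But then V_CE = 14 − 11.3×2.7 = -16.6 V < V_CE(sat) = 0.2 V — impossible in the active region.
So the transistor is saturated. With V_CE = 0.2 V, I_C = (V_CC − 0.2)/R_C = 13.8/2.7 = 5.11 mA.
Check: β·I_B = 11.3 mA > I_C = 5.11 mA, confirming saturation.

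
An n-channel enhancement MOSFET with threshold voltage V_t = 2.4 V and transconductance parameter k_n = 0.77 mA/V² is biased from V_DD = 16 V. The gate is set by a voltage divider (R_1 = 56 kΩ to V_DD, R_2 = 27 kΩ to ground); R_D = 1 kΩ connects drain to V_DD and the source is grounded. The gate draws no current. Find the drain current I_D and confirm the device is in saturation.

I_D ≈ 3 mA

V_G = V_DD·R_2/(R_1+R_2) = 16×27/83 = 5.2 V. With the source grounded, V_GS = V_G = 5.2 V.
Assume saturation: I_D = (k_n/2)(V_GS − V_t)² = (0.77/2)×(5.2 − 2.4)² = 0.385×2.8² = 3.03 mA.
V_DS = V_DD − I_D·R_D = 16 − 3.03×1 = 13 V.
Saturation requires V_DS ≥ V_GS − V_t = 2.8 V; 13 ≥ 2.8 ✓.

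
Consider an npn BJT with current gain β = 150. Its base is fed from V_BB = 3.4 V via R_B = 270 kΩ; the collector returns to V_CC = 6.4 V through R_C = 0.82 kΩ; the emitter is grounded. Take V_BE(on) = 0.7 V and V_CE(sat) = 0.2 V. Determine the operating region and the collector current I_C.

active; I_C ≈ 1.5 mA

Assume active. Base-emitter loop: I_B = (V_BB − V_BE)/R_B = (3.4 − 0.7)/270 = 0.01 mA.
I_C = β·I_B = 150×0.01 = 1.5 mA.
V_CE = V_CC − I_C·R_C = 6.4 − 1.5×0.82 = 5.17 V > V_CE(sat), so the active-region assumption holds.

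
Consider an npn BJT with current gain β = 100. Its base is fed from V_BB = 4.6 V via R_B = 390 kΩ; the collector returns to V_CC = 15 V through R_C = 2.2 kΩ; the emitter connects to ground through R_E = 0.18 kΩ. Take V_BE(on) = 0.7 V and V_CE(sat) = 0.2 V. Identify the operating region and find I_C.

active; I_C ≈ 0.96 mA

Assume active. Base-emitter loop: I_B = (V_BB − V_BE)/(R_B + (β+1)R_E) = (4.6 − 0.7)/(390 + 101×0.18) = 0.00955 mA.
I_C = β·I_B = 100×0.00955 = 0.955 mA.
V_CE = V_CC − I_C·R_C − I_E·R_E = 15 − 0.955×2.2 − 0.965×0.18 = 12.7 V > V_CE(sat), so the active-region assumption holds.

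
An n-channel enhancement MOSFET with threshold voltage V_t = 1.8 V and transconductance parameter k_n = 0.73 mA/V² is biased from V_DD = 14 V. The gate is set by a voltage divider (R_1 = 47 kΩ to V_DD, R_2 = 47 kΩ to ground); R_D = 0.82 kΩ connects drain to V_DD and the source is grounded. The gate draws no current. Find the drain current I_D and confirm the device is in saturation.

I_D ≈ 9.9 mA

V_G = V_DD·R_2/(R_1+R_2) = 14×47/94 = 7 V. With the source grounded, V_GS = V_G = 7 V.
Assume saturation: I_D = (k_n/2)(V_GS − V_t)² = (0.73/2)×(7 − 1.8)² = 0.365×5.2² = 9.87 mA.
V_DS = V_DD − I_D·R_D = 14 − 9.87×0.82 = 5.91 V.
Saturation requires V_DS ≥ V_GS − V_t = 5.2 V; 5.91 ≥ 5.2 ✓.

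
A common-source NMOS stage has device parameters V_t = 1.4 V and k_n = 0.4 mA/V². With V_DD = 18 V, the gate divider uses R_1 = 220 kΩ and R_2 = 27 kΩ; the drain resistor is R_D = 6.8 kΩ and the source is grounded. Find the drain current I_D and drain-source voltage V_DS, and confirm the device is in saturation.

I_D ≈ 0.064 mA, V_DS ≈ 18 V

V_G = V_DD·R_2/(R_1+R_2) = 18×27/247 = 1.97 V. With the source grounded, V_GS = V_G = 1.97 V.
Assume saturation: I_D = (k_n/2)(V_GS − V_t)² = (0.4/2)×(1.97 − 1.4)² = 0.2×0.568² = 0.0644 mA.
V_DS = V_DD − I_D·R_D = 18 − 0.0644×6.8 = 17.6 V.
Saturation requires V_DS ≥ V_GS − V_t = 0.568 V; 17.6 ≥ 0.568 ✓.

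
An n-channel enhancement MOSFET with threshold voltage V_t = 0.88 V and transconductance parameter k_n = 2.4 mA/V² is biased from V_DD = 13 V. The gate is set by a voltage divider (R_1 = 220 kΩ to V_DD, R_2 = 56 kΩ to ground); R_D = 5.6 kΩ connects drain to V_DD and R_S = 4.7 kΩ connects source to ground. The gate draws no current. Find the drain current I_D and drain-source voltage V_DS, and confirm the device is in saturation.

I_D ≈ 0.27 mA, V_DS ≈ 10 V

V_G = V_DD·R_2/(R_1+R_2) = 13×56/276 = 2.64 V.
Assume saturation: I_D = (k_n/2)(V_GS − V_t)² with V_GS = V_G − I_D·R_S = 2.64 − 4.7·I_D.
Substituting gives 26.5·I_D² − 20.8·I_D + 3.71 = 0, with roots I_D = 0.273 or 0.513 mA.
The root I_D = 0.513 mA gives V_GS = 0.226 V ≤ V_t, so take I_D = 0.273 mA.
Then V_GS = 1.36 V and V_DS = V_DD − I_D(R_D+R_S) = 13 − 0.273×10.3 = 10.2 V.
Saturation requires V_DS ≥ V_GS − V_t = 0.477 V; 10.2 ≥ 0.477 ✓.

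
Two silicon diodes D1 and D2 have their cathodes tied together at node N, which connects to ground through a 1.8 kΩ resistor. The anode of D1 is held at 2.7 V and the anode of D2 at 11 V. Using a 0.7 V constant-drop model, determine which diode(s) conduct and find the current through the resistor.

Assume both conduct. Then node N would need to be at both 2.7−0.7 = 2 V and 11−0.7 = 10.3 V, which is impossible.
Assume only D2 conducts: V_N = 11 − 0.7 = 10.3 V, so I_R = 10.3/1.8 = 5.72 mA.
Check D1: its anode-to-cathode voltage is 2.7 − 10.3 = -7.6 V < 0.7 V, so it is off. The assumption is consistent.

Only D2 conducts; I_R ≈ 5.7 mA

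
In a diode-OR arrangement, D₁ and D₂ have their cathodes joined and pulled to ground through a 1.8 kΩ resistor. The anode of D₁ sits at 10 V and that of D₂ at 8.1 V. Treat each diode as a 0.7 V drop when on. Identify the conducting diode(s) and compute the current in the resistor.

Assume both conduct. Then node N would need to be at both 10−0.7 = 9.3 V and 8.1−0.7 = 7.4 V, which is impossible.
Assume only D₁ conducts: V_N = 10 − 0.7 = 9.3 V, so I_R = 9.3/1.8 = 5.17 mA.
Check D₂: its anode-to-cathode voltage is 8.1 − 9.3 = -1.2 V < 0.7 V, so it is off. The assumption is consistent.

Only D₁ conducts; I_R ≈ 5.2 mA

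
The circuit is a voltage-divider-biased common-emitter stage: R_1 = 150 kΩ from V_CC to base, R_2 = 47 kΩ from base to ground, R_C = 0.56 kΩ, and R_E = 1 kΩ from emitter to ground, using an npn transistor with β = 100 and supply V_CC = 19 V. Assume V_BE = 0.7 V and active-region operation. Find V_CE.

Thevenize the base divider: V_Th = V_CC·R_2/(R_1+R_2) = 19×47/197 = 4.53 V, R_Th = R_1‖R_2 = 35.8 kΩ.
Base-emitter loop: V_Th = I_B·R_Th + V_BE + (β+1)I_B·R_E, so I_B = (4.53 − 0.7) / (35.8 + 101×1) = 0.028 mA.
I_C = β·I_B = 100×0.028 = 2.8 mA, and I_E = (β+1)I_B = 2.83 mA.
V_CE = V_CC − I_C·R_C − I_E·R_E = 19 − 2.8×0.56 − 2.83×1 = 14.6 V.
V_CE = 14.6 V > 0.2 V confirms active-region operation.

V_CE ≈ 15 V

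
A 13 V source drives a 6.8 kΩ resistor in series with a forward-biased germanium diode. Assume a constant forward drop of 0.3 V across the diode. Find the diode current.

KVL around the loop: 13 = V_D + I·R = 0.3 + I × 6.8 kΩ.
So I = (13 − 0.3) / 6.8 kΩ = 12.7 / 6.8 = 1.87 mA.

I ≈ 1.9 mA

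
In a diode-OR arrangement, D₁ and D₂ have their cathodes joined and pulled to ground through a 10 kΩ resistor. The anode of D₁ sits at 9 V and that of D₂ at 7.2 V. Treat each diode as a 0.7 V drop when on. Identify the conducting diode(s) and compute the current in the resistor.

Only D₁ conducts; I_R ≈ 0.83 mA

Assume both conduct. Then node N would need to be at both 9−0.7 = 8.3 V and 7.2−0.7 = 6.5 V, which is impossible.
Assume only D₁ conducts: V_N = 9 − 0.7 = 8.3 V, so I_R = 8.3/10 = 0.83 mA.
Check D₂: its anode-to-cathode voltage is 7.2 − 8.3 = -1.1 V < 0.7 V, so it is off. The assumption is consistent.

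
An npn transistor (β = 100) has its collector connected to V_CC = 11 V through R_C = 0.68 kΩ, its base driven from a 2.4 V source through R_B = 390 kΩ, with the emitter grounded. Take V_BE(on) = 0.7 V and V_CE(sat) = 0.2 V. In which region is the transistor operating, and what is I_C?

Assume active. Base-emitter loop: I_B = (V_BB − V_BE)/R_B = (2.4 − 0.7)/390 = 0.00436 mA.
I_C = β·I_B = 100×0.00436 = 0.436 mA.
V_CE = V_CC − I_C·R_C = 11 − 0.436×0.68 = 10.7 V > V_CE(sat), so the active-region assumption holds.

active; I_C ≈ 0.44 mA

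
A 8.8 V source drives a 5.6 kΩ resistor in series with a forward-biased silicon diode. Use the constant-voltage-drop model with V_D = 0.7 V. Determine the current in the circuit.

KVL around the loop: 8.8 = V_D + I·R = 0.7 + I × 5.6 kΩ.
So I = (8.8 − 0.7) / 5.6 kΩ = 8.1 / 5.6 = 1.45 mA.

I ≈ 1.4 mA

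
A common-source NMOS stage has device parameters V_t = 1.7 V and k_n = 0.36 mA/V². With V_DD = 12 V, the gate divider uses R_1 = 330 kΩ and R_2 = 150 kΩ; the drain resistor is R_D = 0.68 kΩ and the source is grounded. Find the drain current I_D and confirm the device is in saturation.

I_D ≈ 0.76 mA

V_G = V_DD·R_2/(R_1+R_2) = 12×150/480 = 3.75 V. With the source grounded, V_GS = V_G = 3.75 V.
Assume saturation: I_D = (k_n/2)(V_GS − V_t)² = (0.36/2)×(3.75 − 1.7)² = 0.18×2.05² = 0.756 mA.
V_DS = V_DD − I_D·R_D = 12 − 0.756×0.68 = 11.5 V.
Saturation requires V_DS ≥ V_GS − V_t = 2.05 V; 11.5 ≥ 2.05 ✓.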